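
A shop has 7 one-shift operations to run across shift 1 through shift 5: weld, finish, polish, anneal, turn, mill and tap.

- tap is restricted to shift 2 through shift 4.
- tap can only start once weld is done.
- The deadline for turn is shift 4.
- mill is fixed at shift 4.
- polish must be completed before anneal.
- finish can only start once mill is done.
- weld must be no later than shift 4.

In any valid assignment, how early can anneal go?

Precedence pushes anneal to at least shift 2.
anneal at shift 2 is achievable: polish -> shift 1, mill -> shift 4, tap -> shift 2, finish -> shift 5, weld -> shift 1, anneal -> shift 2, turn -> shift 1.

shift 2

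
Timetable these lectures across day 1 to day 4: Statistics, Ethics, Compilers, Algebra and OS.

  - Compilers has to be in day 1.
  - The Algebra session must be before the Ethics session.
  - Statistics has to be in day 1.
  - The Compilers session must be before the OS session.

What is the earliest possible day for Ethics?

Precedence pushes Ethics to at least day 2.
Ethics at day 2 is achievable: OS=day 2, Algebra=day 1, Statistics=day 1, Ethics=day 2, Compilers=day 1.

day 2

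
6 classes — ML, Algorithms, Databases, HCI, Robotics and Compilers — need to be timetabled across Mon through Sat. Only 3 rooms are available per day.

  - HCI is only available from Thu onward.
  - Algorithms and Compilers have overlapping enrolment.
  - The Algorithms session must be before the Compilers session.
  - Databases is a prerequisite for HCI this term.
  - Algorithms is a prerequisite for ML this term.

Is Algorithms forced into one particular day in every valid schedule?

Algorithms can be Mon (e.g. HCI in Thu, Robotics in Mon, Databases in Mon, Compilers in Tue, ML in Tue, Algorithms in Mon) or Tue (e.g. ML=Wed, Databases=Mon, Robotics=Mon, HCI=Thu, Compilers=Wed, Algorithms=Tue).

No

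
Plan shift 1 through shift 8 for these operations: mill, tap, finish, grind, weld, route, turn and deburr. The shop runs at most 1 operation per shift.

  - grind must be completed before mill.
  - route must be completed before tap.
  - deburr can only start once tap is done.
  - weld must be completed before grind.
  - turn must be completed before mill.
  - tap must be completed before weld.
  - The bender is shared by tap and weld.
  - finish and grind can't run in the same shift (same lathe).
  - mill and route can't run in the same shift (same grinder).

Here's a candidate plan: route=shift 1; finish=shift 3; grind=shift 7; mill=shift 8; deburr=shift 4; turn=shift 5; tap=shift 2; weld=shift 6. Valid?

The bender is shared by tap and weld — holds.
grind must be completed before mill — holds.
deburr can only start once tap is done — holds.
tap must be completed before weld — holds.
The shop runs at most 1 operation per shift — holds.
mill and route can't run in the same shift (same grinder) — holds.
weld must be completed before grind — holds.
finish and grind can't run in the same shift (same lathe) — holds.
route must be completed before tap — holds.
turn must be completed before mill — holds.

Yes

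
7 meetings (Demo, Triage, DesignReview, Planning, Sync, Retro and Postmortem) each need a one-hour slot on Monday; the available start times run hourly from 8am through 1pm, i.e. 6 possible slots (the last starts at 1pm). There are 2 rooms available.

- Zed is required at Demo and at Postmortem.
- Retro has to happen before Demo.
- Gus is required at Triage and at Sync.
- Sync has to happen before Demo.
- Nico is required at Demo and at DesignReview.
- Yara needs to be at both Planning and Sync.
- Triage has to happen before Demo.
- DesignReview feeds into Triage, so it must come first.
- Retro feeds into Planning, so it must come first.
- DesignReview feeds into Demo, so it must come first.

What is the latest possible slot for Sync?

Downstream work caps Sync at 12pm.
Sync at 12pm is achievable: Postmortem -> 10am, Triage -> 9am, Sync -> 12pm, Demo -> 1pm, Planning -> 9am, DesignReview -> 8am, Retro -> 8am.

12pm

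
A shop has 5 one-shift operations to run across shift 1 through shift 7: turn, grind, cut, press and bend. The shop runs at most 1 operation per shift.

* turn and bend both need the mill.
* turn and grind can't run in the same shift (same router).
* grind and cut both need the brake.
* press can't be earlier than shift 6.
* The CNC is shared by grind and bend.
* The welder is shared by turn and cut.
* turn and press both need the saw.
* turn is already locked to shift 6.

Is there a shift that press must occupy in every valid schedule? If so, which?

press's window is shift 6–shift 7.
turn is fixed at shift 6, and press can't share a shift with turn.
So press must be shift 7.

shift 7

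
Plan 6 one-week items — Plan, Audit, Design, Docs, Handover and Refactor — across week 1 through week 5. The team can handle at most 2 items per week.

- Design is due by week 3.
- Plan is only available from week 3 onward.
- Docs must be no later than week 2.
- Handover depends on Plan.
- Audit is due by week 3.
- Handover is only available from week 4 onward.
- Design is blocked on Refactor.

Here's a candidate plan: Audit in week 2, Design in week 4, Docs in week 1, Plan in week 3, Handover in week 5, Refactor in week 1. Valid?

No. Design is due by week 3 is not satisfied.

Audit is due by week 3 — holds.
Handover depends on Plan — holds.
The team can handle at most 2 items per week — holds.
Docs must be no later than week 2 — holds.
Design is blocked on Refactor — holds.
Plan is only available from week 3 onward — holds.
Design is due by week 3 — violated.
Handover is only available from week 4 onward — holds.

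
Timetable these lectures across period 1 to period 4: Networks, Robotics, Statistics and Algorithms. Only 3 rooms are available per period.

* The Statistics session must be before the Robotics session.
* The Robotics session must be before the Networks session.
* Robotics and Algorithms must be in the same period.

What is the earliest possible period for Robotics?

period 2

Precedence pushes Robotics to at least period 2; downstream work caps Robotics at period 3.
Robotics at period 2 is achievable: Networks=period 3, Robotics=period 2, Algorithms=period 2, Statistics=period 1.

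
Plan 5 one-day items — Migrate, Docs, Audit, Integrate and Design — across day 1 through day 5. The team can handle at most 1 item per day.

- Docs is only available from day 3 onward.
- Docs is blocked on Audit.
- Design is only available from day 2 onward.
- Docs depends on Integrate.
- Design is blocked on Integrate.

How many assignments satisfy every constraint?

25

Splitting on Migrate: it can be day 1 (5), day 2 (5), day 3 (5), day 4 (5), day 5 (5). Listing each branch's schedules as (Docs, Audit, Integrate, Design) by day number:
Migrate=day 1: (4,2,3,5) (4,3,2,5) (5,2,3,4) (5,3,2,4) (5,4,2,3) — 5.
Migrate=day 2: (4,1,3,5) (4,3,1,5) (5,1,3,4) (5,3,1,4) (5,4,1,3) — 5.
Migrate=day 3: (4,1,2,5) (4,2,1,5) (5,1,2,4) (5,2,1,4) (5,4,1,2) — 5.
Migrate=day 4: (3,1,2,5) (3,2,1,5) (5,1,2,3) (5,2,1,3) (5,3,1,2) — 5.
Migrate=day 5: (3,1,2,4) (3,2,1,4) (4,1,2,3) (4,2,1,3) (4,3,1,2) — 5.
Summing: 5 + 5 + 5 + 5 + 5 = 25.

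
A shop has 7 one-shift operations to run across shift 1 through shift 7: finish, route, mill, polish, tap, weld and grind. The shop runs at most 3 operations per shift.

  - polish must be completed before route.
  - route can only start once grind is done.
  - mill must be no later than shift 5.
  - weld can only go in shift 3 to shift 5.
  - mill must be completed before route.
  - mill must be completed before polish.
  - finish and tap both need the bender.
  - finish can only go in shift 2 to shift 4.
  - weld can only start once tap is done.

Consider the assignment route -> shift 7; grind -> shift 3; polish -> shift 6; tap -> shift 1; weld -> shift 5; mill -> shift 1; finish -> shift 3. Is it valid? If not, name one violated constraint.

route can only start once grind is done — holds.
weld can only start once tap is done — holds.
mill must be no later than shift 5 — holds.
mill must be completed before route — holds.
polish must be completed before route — holds.
finish and tap both need the bender — holds.
mill must be completed before polish — holds.
weld can only go in shift 3 to shift 5 — holds.
finish can only go in shift 2 to shift 4 — holds.
The shop runs at most 3 operations per shift — holds.

Yes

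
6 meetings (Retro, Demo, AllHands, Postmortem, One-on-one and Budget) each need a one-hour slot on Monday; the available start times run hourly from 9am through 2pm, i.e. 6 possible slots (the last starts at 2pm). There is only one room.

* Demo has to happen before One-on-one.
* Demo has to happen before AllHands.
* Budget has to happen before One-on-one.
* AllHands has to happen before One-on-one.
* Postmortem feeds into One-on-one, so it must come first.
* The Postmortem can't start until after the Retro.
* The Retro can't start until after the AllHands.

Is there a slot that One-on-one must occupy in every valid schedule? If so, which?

2pm

Precedence pushes One-on-one to at least 1pm.
So One-on-one is pinned to 2pm.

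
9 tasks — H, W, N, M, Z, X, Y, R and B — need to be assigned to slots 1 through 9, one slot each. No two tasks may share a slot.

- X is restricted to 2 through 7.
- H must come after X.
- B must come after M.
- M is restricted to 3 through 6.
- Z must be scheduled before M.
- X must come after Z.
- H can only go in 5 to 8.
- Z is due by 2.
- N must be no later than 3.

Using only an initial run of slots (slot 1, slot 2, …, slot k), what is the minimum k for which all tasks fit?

The precedence chain requires at least 3 distinct slots.
With at most 1 per slot and 9 tasks, at least 9 slots are needed.
H can't be placed before 5, so the schedule must run through at least slot 5.
9 works (last occupied slot: 9): for example B=6; X=4; W=7; Z=1; Y=8; H=5; M=3; N=2; R=9.

9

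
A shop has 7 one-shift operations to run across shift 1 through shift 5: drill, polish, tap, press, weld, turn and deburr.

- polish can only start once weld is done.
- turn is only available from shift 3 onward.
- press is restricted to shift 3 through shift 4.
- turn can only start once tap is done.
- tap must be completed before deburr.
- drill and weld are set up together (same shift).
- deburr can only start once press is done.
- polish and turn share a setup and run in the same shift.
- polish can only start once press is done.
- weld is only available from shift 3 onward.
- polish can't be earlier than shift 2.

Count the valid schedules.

28

Splitting on drill: it can be shift 3 (17), shift 4 (11). Listing each branch's schedules as (polish, tap, press, weld, turn, deburr) by shift number:
drill=shift 3: (4,1,3,3,4,4) (4,1,3,3,4,5) (4,2,3,3,4,4) (4,2,3,3,4,5) (4,3,3,3,4,4) (4,3,3,3,4,5) (5,1,3,3,5,4) (5,1,3,3,5,5) (5,1,4,3,5,5) (5,2,3,3,5,4) (5,2,3,3,5,5) (5,2,4,3,5,5) (5,3,3,3,5,4) (5,3,3,3,5,5) (5,3,4,3,5,5) (5,4,3,3,5,5) (5,4,4,3,5,5) — 17.
drill=shift 4: (5,1,3,4,5,4) (5,1,3,4,5,5) (5,1,4,4,5,5) (5,2,3,4,5,4) (5,2,3,4,5,5) (5,2,4,4,5,5) (5,3,3,4,5,4) (5,3,3,4,5,5) (5,3,4,4,5,5) (5,4,3,4,5,5) (5,4,4,4,5,5) — 11.
Summing: 17 + 11 = 28.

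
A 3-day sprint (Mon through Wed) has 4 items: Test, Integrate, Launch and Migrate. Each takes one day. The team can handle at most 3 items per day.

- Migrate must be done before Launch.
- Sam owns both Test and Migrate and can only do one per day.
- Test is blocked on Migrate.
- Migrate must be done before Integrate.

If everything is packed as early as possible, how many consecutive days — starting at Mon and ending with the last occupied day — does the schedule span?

The precedence chain requires at least 2 distinct days.
With at most 3 per day and 4 tasks, at least 2 days are needed.
2 works (last occupied day: Tue): for example Migrate=Mon; Test=Tue; Integrate=Tue; Launch=Tue.

2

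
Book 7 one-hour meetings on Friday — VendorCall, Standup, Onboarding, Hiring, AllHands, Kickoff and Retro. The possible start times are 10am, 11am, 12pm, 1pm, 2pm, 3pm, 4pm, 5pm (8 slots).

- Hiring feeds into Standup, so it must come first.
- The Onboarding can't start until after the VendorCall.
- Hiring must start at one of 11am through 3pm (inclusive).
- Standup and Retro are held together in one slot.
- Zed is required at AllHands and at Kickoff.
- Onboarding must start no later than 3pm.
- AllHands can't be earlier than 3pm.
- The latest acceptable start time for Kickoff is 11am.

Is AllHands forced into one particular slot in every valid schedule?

No

AllHands can be 3pm (e.g. VendorCall in 10am, Onboarding in 11am, Kickoff in 10am, AllHands in 3pm, Hiring in 11am, Standup in 12pm, Retro in 12pm) or 4pm (e.g. VendorCall -> 10am, Standup -> 12pm, Hiring -> 11am, AllHands -> 4pm, Onboarding -> 11am, Kickoff -> 10am, Retro -> 12pm).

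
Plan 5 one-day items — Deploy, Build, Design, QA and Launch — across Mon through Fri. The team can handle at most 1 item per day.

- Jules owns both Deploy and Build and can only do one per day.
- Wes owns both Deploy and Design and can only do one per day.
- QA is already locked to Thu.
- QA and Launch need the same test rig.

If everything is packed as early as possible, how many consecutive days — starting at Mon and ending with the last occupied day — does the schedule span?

With at most 1 per day and 5 work items, at least 5 days are needed.
QA can't be placed before Thu — that is day 4 counting from Mon — so the schedule must run through at least 4 days.
5 works (last occupied day: Fri): for example Deploy -> Mon; Launch -> Fri; Design -> Wed; QA -> Thu; Build -> Tue.

5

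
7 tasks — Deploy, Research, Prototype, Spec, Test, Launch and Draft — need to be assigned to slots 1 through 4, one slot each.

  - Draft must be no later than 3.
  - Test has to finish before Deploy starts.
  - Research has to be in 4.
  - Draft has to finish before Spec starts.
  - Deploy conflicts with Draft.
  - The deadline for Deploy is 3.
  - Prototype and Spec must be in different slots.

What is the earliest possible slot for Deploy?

2

Precedence pushes Deploy to at least 2; Deploy's own window allows nothing later than 3.
Deploy at 2 is achievable: Research=4; Launch=1; Deploy=2; Test=1; Draft=1; Spec=2; Prototype=1.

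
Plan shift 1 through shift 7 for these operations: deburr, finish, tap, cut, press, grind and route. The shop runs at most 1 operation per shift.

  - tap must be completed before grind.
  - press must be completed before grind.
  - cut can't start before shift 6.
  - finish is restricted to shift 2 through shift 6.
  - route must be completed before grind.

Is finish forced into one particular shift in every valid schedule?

finish can be shift 2 (e.g. deburr in shift 7; cut in shift 6; route in shift 4; press in shift 3; tap in shift 1; finish in shift 2; grind in shift 5) or shift 3 (e.g. press=shift 2; cut=shift 6; route=shift 4; grind=shift 5; tap=shift 1; deburr=shift 7; finish=shift 3).

No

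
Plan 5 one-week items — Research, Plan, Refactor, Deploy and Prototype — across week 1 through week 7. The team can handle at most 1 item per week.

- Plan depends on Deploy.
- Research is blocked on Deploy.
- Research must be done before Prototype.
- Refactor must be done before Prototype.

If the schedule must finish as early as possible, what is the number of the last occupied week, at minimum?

The precedence chain requires at least 3 distinct weeks.
With at most 1 per week and 5 work items, at least 5 weeks are needed.
5 works (last occupied week: week 5): for example Refactor in week 3, Deploy in week 1, Prototype in week 4, Research in week 2, Plan in week 5.

week 5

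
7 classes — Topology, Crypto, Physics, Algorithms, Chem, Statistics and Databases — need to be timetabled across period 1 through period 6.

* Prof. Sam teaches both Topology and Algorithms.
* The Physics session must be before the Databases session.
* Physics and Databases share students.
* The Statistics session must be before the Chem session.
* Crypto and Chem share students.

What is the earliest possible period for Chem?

Precedence pushes Chem to at least period 2.
Chem at period 2 is achievable: Databases=period 2, Crypto=period 1, Statistics=period 1, Physics=period 1, Topology=period 1, Chem=period 2, Algorithms=period 2.

period 2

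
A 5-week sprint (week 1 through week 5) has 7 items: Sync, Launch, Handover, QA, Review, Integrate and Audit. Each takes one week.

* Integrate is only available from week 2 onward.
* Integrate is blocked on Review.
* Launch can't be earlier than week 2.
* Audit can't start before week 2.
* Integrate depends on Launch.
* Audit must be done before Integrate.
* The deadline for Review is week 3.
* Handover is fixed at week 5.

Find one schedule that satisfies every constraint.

Handover in week 5; Review in week 1; Launch in week 2; QA in week 1; Audit in week 2; Sync in week 1; Integrate in week 3

Checking: Audit(week 2) before Integrate(week 3); Review(week 1) before Integrate(week 3); Launch(week 2) before Integrate(week 3); Review=week 1 in [week 1,week 3]; Integrate=week 3 in [week 2,week 5]; Launch=week 2 in [week 2,week 5]; Audit=week 2 in [week 2,week 5]; Handover=week 5 in [week 5,week 5].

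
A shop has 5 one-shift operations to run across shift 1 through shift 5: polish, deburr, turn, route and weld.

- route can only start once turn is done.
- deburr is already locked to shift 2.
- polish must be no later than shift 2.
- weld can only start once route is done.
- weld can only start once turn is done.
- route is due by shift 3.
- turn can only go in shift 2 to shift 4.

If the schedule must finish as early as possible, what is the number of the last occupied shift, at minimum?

shift 4

The precedence chain requires at least 3 distinct shifts.
Propagating the time windows through the other constraints, weld can't land before shift 4, so the schedule must run through at least shift 4.
4 works (last occupied shift: shift 4): for example turn -> shift 2, weld -> shift 4, polish -> shift 1, deburr -> shift 2, route -> shift 3.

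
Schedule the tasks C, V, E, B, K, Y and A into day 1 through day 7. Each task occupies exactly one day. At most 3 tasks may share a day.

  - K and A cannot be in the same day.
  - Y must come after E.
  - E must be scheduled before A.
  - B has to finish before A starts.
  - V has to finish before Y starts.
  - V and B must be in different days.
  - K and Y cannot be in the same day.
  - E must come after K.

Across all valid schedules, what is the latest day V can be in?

Downstream work caps V at day 6.
V at day 6 is achievable: E=day 2, V=day 6, Y=day 7, B=day 1, K=day 1, A=day 3, C=day 1.

day 6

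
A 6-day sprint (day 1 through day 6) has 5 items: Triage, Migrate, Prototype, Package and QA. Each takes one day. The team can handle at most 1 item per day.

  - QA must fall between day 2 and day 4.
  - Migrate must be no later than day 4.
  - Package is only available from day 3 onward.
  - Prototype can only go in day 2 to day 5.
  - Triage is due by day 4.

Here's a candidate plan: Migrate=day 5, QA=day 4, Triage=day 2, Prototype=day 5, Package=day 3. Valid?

Invalid. Migrate must be no later than day 4.

The team can handle at most 1 item per day — violated.
QA must fall between day 2 and day 4 — holds.
Triage is due by day 4 — holds.
Package is only available from day 3 onward — holds.
Prototype can only go in day 2 to day 5 — holds.
Migrate must be no later than day 4 — violated.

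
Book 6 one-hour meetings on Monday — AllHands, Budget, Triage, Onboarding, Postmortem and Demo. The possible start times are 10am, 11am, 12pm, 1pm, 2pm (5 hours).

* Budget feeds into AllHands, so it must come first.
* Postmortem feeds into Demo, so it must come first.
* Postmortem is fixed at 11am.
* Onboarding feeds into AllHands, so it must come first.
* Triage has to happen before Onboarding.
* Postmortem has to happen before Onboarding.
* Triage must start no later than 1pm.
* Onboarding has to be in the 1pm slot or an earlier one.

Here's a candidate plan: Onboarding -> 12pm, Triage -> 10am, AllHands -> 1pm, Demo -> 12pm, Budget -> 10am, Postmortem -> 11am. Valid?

Yes

Triage must start no later than 1pm — holds.
Triage has to happen before Onboarding — holds.
Budget feeds into AllHands, so it must come first — holds.
Postmortem feeds into Demo, so it must come first — holds.
Onboarding feeds into AllHands, so it must come first — holds.
Postmortem is fixed at 11am — holds.
Onboarding has to be in the 1pm slot or an earlier one — holds.
Postmortem has to happen before Onboarding — holds.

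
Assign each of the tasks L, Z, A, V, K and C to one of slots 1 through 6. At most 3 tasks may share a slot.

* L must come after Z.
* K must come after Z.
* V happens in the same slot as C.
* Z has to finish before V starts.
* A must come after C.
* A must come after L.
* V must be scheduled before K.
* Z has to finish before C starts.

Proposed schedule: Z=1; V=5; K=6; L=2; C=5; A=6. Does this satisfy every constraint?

K must come after Z — holds.
At most 3 tasks may share a slot — holds.
A must come after L — holds.
L must come after Z — holds.
Z has to finish before V starts — holds.
A must come after C — holds.
V must be scheduled before K — holds.
V happens in the same slot as C — holds.
Z has to finish before C starts — holds.

Valid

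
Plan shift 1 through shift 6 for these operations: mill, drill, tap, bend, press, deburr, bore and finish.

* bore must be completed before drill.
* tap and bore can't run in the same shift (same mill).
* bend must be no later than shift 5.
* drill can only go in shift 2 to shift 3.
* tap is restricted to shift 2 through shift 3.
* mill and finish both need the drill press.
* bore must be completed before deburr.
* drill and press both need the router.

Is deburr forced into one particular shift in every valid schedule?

No

deburr can be shift 2 (e.g. bend=shift 1, finish=shift 2, drill=shift 2, tap=shift 2, press=shift 1, deburr=shift 2, mill=shift 1, bore=shift 1) or shift 3 (e.g. finish=shift 2, drill=shift 2, deburr=shift 3, bend=shift 1, bore=shift 1, mill=shift 1, press=shift 1, tap=shift 2).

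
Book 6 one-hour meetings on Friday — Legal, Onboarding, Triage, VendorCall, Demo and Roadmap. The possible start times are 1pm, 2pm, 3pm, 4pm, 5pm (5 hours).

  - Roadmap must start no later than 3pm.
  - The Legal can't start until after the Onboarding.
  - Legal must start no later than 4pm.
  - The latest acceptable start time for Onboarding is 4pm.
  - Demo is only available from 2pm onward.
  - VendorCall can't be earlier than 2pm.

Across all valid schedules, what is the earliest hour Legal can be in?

2pm

Precedence pushes Legal to at least 2pm; Legal's own window allows nothing later than 4pm.
Legal at 2pm is achievable: Legal -> 2pm; Triage -> 1pm; Roadmap -> 1pm; Demo -> 2pm; Onboarding -> 1pm; VendorCall -> 2pm.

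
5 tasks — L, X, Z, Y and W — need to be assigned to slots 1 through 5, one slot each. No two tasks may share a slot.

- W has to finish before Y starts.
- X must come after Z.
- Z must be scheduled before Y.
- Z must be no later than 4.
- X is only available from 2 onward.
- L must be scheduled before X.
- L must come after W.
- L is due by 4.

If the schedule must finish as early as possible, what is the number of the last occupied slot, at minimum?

slot 5

The precedence chain requires at least 3 distinct slots.
With at most 1 per slot and 5 tasks, at least 5 slots are needed.
5 works (last occupied slot: 5): for example W in 1, L in 2, X in 4, Y in 5, Z in 3.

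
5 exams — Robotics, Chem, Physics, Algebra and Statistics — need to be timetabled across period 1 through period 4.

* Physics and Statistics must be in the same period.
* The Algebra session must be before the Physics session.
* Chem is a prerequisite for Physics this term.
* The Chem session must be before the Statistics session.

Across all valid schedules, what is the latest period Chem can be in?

Downstream work caps Chem at period 3.
Chem at period 3 is achievable: Robotics=period 1, Statistics=period 4, Physics=period 4, Chem=period 3, Algebra=period 1.

period 3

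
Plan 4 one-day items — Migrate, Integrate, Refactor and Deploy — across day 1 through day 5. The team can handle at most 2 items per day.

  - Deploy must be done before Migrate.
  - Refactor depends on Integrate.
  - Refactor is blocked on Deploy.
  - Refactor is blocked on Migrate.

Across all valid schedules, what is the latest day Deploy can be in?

day 3

Downstream work caps Deploy at day 3.
Deploy at day 3 is achievable: Integrate in day 1, Refactor in day 5, Deploy in day 3, Migrate in day 4.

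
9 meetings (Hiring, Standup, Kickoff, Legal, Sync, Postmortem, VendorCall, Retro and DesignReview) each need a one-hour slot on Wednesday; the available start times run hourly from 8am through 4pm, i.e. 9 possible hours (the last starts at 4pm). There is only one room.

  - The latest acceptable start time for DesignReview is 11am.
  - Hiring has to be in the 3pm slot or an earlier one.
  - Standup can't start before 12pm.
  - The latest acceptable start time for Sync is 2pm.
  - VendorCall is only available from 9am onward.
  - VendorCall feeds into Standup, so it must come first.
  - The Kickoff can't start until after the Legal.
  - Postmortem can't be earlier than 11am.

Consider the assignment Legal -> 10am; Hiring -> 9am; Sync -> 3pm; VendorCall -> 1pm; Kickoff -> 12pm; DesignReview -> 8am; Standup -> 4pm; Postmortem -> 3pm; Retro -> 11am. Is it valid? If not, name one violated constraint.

No — it violates: The latest acceptable start time for Sync is 2pm

Hiring has to be in the 3pm slot or an earlier one — holds.
Postmortem can't be earlier than 11am — holds.
Standup can't start before 12pm — holds.
The latest acceptable start time for DesignReview is 11am — holds.
The latest acceptable start time for Sync is 2pm — violated.
VendorCall feeds into Standup, so it must come first — holds.
There is only one room — violated.
The Kickoff can't start until after the Legal — holds.
VendorCall is only available from 9am onward — holds.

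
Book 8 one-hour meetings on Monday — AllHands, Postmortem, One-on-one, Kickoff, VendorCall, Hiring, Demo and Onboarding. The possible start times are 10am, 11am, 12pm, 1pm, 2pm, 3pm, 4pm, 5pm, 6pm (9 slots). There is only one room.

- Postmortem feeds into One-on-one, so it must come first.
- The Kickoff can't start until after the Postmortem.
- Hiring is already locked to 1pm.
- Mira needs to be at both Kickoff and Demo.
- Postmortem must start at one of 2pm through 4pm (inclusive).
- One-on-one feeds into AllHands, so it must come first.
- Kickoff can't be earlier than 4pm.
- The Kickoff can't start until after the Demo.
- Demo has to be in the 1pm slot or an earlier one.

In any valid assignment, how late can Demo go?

Demo's own window allows nothing later than 1pm.
Demo at 12pm is achievable: Hiring -> 1pm; Postmortem -> 2pm; One-on-one -> 3pm; Demo -> 12pm; Kickoff -> 4pm; VendorCall -> 10am; AllHands -> 5pm; Onboarding -> 11am.
Nothing later works — the conflict and capacity constraints rule out every slot after 12pm.

12pm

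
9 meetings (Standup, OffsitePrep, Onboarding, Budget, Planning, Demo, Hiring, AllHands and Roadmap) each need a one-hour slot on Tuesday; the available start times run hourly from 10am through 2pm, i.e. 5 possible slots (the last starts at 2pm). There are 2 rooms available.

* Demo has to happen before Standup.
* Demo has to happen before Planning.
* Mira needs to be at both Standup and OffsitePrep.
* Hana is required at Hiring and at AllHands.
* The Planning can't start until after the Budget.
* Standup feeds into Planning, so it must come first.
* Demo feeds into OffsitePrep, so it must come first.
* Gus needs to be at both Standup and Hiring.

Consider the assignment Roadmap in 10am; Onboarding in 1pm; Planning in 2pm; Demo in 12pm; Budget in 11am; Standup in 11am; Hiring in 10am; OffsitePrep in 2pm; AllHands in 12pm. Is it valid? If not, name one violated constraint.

The Planning can't start until after the Budget — holds.
There are 2 rooms available — holds.
Gus needs to be at both Standup and Hiring — holds.
Standup feeds into Planning, so it must come first — holds.
Demo has to happen before Standup — violated.
Mira needs to be at both Standup and OffsitePrep — holds.
Hana is required at Hiring and at AllHands — holds.
Demo feeds into OffsitePrep, so it must come first — holds.
Demo has to happen before Planning — holds.

No — it violates: Demo has to happen before Standup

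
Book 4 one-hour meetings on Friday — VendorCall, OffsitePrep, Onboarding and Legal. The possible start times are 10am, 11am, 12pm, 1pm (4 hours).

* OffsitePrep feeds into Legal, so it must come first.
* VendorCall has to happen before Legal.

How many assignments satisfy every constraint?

56

Splitting on VendorCall: it can be 10am (24), 11am (20), 12pm (12). Listing each branch's schedules as (OffsitePrep, Onboarding, Legal):
VendorCall=10am: (10am,10am,11am) (10am,10am,12pm) (10am,10am,1pm) (10am,11am,11am) (10am,11am,12pm) (10am,11am,1pm) (10am,12pm,11am) (10am,12pm,12pm) (10am,12pm,1pm) (10am,1pm,11am) (10am,1pm,12pm) (10am,1pm,1pm) (11am,10am,12pm) (11am,10am,1pm) (11am,11am,12pm) (11am,11am,1pm) (11am,12pm,12pm) (11am,12pm,1pm) (11am,1pm,12pm) (11am,1pm,1pm) (12pm,10am,1pm) (12pm,11am,1pm) (12pm,12pm,1pm) (12pm,1pm,1pm) — 24.
VendorCall=11am: (10am,10am,12pm) (10am,10am,1pm) (10am,11am,12pm) (10am,11am,1pm) (10am,12pm,12pm) (10am,12pm,1pm) (10am,1pm,12pm) (10am,1pm,1pm) (11am,10am,12pm) (11am,10am,1pm) (11am,11am,12pm) (11am,11am,1pm) (11am,12pm,12pm) (11am,12pm,1pm) (11am,1pm,12pm) (11am,1pm,1pm) (12pm,10am,1pm) (12pm,11am,1pm) (12pm,12pm,1pm) (12pm,1pm,1pm) — 20.
VendorCall=12pm: (10am,10am,1pm) (10am,11am,1pm) (10am,12pm,1pm) (10am,1pm,1pm) (11am,10am,1pm) (11am,11am,1pm) (11am,12pm,1pm) (11am,1pm,1pm) (12pm,10am,1pm) (12pm,11am,1pm) (12pm,12pm,1pm) (12pm,1pm,1pm) — 12.
Summing: 24 + 20 + 12 = 56.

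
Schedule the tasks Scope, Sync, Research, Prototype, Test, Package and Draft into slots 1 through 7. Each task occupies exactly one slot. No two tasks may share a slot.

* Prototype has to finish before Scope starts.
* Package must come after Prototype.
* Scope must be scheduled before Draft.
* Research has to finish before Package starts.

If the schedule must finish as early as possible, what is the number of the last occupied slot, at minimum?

slot 7

The precedence chain requires at least 3 distinct slots.
With at most 1 per slot and 7 tasks, at least 7 slots are needed.
7 works (last occupied slot: 7): for example Research=3, Package=4, Sync=6, Prototype=1, Scope=2, Test=7, Draft=5.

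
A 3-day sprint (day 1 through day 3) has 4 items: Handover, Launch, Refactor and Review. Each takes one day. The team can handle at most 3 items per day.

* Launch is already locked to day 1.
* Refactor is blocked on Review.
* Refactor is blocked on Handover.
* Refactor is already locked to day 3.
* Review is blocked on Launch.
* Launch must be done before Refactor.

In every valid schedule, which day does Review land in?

day 2

Launch is fixed at day 1 and must come before Review, so Review is at least day 2.
Refactor is fixed at day 3 and must come after Review, so Review is at most day 2.
So Review must be day 2.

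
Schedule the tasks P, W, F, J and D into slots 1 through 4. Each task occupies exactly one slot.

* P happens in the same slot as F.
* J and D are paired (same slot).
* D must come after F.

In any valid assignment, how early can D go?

2

Precedence pushes D to at least 2.
D at 2 is achievable: W in 1; J in 2; F in 1; D in 2; P in 1.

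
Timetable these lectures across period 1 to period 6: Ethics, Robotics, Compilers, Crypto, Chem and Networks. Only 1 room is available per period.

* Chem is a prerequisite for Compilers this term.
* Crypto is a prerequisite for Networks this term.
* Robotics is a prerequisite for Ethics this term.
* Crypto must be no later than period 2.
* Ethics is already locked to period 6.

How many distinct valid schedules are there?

21

Splitting on Robotics: it can be period 1 (3), period 2 (3), period 3 (5), period 4 (5), period 5 (5). Listing each branch's schedules as (Ethics, Compilers, Crypto, Chem, Networks) by period number:
Robotics=period 1: (6,4,2,3,5) (6,5,2,3,4) (6,5,2,4,3) — 3.
Robotics=period 2: (6,4,1,3,5) (6,5,1,3,4) (6,5,1,4,3) — 3.
Robotics=period 3: (6,4,1,2,5) (6,4,2,1,5) (6,5,1,2,4) (6,5,1,4,2) (6,5,2,1,4) — 5.
Robotics=period 4: (6,3,1,2,5) (6,3,2,1,5) (6,5,1,2,3) (6,5,1,3,2) (6,5,2,1,3) — 5.
Robotics=period 5: (6,3,1,2,4) (6,3,2,1,4) (6,4,1,2,3) (6,4,1,3,2) (6,4,2,1,3) — 5.
Summing: 3 + 3 + 5 + 5 + 5 = 21.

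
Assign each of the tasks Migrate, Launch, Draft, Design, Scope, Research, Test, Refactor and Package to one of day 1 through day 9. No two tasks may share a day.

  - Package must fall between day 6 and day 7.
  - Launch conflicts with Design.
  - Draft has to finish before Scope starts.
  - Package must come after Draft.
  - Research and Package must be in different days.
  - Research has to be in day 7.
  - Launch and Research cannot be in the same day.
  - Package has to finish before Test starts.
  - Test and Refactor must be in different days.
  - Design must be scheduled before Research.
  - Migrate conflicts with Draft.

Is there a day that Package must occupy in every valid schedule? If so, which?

Package's window is day 6–day 7.
Research is fixed at day 7, and Package can't share a day with Research.
So Package must be day 6.

day 6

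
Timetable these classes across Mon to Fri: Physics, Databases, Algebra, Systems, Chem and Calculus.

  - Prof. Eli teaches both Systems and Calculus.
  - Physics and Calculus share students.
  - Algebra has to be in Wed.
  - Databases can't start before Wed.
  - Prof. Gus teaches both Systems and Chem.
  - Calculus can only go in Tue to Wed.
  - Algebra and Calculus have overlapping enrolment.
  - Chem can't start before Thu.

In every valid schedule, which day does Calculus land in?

Tue

Calculus's window is Tue–Wed.
Algebra is fixed at Wed, and Calculus can't share a day with Algebra.
So Calculus must be Tue.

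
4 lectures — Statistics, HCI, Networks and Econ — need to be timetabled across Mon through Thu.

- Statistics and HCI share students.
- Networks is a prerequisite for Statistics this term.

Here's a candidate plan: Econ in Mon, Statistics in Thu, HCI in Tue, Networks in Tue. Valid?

Yes

Networks is a prerequisite for Statistics this term — holds.
Statistics and HCI share students — holds.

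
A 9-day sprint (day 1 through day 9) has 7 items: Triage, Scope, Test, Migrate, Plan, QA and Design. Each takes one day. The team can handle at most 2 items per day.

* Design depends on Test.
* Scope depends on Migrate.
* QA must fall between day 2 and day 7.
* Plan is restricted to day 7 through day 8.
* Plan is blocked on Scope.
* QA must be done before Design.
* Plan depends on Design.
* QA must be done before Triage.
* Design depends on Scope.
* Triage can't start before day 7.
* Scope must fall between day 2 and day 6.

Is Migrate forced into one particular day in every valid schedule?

Migrate can be day 1 (e.g. Scope -> day 2, Migrate -> day 1, QA -> day 2, Design -> day 3, Triage -> day 7, Plan -> day 7, Test -> day 1) or day 2 (e.g. Migrate=day 2; Triage=day 7; QA=day 2; Design=day 4; Plan=day 7; Test=day 1; Scope=day 3).

No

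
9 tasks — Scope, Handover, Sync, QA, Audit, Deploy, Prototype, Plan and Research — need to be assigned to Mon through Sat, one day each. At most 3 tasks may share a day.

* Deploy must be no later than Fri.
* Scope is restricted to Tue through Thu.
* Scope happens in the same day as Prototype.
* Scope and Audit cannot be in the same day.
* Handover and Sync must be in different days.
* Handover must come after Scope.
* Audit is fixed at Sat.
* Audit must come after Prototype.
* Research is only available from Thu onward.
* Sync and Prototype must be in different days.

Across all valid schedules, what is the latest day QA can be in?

QA at Sat is achievable: Sync -> Mon; Research -> Thu; Handover -> Wed; Audit -> Sat; Prototype -> Tue; Deploy -> Mon; Plan -> Mon; Scope -> Tue; QA -> Sat.

Sat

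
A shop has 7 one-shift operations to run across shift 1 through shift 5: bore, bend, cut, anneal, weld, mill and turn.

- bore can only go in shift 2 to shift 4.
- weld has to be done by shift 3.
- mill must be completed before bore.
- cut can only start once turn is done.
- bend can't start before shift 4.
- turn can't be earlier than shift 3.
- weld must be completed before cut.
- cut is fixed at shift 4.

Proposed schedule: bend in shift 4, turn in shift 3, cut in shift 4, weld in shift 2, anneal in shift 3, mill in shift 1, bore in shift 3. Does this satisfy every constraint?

Yes

weld has to be done by shift 3 — holds.
cut can only start once turn is done — holds.
cut is fixed at shift 4 — holds.
bore can only go in shift 2 to shift 4 — holds.
bend can't start before shift 4 — holds.
weld must be completed before cut — holds.
turn can't be earlier than shift 3 — holds.
mill must be completed before bore — holds.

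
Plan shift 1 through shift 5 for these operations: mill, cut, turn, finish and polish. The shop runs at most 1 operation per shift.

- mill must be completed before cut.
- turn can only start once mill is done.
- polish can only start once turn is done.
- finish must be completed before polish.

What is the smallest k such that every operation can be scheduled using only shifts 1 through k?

5 shifts

The precedence chain requires at least 3 distinct shifts.
With at most 1 per shift and 5 operations, at least 5 shifts are needed.
5 works (last occupied shift: shift 5): for example mill=shift 1, finish=shift 3, turn=shift 2, polish=shift 4, cut=shift 5.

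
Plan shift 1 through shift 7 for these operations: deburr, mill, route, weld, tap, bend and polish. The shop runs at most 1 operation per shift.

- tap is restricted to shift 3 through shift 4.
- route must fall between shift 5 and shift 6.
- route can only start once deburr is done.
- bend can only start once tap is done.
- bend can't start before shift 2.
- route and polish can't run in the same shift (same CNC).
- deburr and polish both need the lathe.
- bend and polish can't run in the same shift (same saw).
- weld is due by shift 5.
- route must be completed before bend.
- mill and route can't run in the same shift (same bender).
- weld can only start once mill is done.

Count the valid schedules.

Splitting on deburr: it can be shift 1 (10), shift 2 (10), shift 3 (5), shift 4 (5), shift 5 (6). Listing each branch's schedules as (mill, route, weld, tap, bend, polish) by shift number:
deburr=shift 1: (2,5,3,4,6,7) (2,5,3,4,7,6) (2,5,4,3,6,7) (2,5,4,3,7,6) (2,6,3,4,7,5) (2,6,4,3,7,5) (2,6,5,3,7,4) (2,6,5,4,7,3) (3,6,5,4,7,2) (4,6,5,3,7,2) — 10.
deburr=shift 2: (1,5,3,4,6,7) (1,5,3,4,7,6) (1,5,4,3,6,7) (1,5,4,3,7,6) (1,6,3,4,7,5) (1,6,4,3,7,5) (1,6,5,3,7,4) (1,6,5,4,7,3) (3,6,5,4,7,1) (4,6,5,3,7,1) — 10.
deburr=shift 3: (1,5,2,4,6,7) (1,5,2,4,7,6) (1,6,2,4,7,5) (1,6,5,4,7,2) (2,6,5,4,7,1) — 5.
deburr=shift 4: (1,5,2,3,6,7) (1,5,2,3,7,6) (1,6,2,3,7,5) (1,6,5,3,7,2) (2,6,5,3,7,1) — 5.
deburr=shift 5: (1,6,2,3,7,4) (1,6,2,4,7,3) (1,6,3,4,7,2) (1,6,4,3,7,2) (2,6,3,4,7,1) (2,6,4,3,7,1) — 6.
Summing: 10 + 10 + 5 + 5 + 6 = 36.

36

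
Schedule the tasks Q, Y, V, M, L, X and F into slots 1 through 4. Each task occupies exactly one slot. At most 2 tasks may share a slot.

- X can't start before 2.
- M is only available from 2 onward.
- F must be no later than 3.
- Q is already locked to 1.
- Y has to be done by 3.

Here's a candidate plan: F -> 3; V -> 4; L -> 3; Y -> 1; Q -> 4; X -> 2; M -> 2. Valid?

Invalid. Q is already locked to 1.

At most 2 tasks may share a slot — holds.
X can't start before 2 — holds.
Q is already locked to 1 — violated.
Y has to be done by 3 — holds.
M is only available from 2 onward — holds.
F must be no later than 3 — holds.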